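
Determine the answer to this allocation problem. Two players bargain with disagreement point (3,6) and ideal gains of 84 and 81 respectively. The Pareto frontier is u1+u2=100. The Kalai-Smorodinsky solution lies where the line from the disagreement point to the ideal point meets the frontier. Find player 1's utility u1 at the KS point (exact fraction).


Step 1: At the KS point, (u1-d1)/r1 = (u2-d2)/r2 = t and u1+u2 = 100
Step 2: u1 = d1 + r1*t and u2 = d2 + r2*t, so (d1 + r1*t) + (d2 + r2*t) = 100
Step 3: t = (100 - 3 - 6)/(84 + 81) = 91/165
Step 4: u1 = d1 + r1*t = 3 + 84 * 91/165 = 2713/55
Step 5: (Check: u2 = d2 + r2*t = 2787/55; u1+u2 = 2713/55 + 2787/55 = 100, on the frontier.)

2713/55


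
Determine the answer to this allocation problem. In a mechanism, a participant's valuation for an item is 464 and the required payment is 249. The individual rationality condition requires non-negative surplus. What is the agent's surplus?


Step 1: Surplus = value - payment = 464 - 249 = 215
Step 2: IR is satisfied (surplus >= 0)

215


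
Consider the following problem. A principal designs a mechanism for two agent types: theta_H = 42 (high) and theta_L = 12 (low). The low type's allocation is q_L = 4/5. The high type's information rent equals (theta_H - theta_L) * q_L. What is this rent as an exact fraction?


Step 1: theta_H - theta_L = 42 - 12 = 30
Step 2: Information rent = (theta_H - theta_L) * q_L
Step 3: = 30 * 4/5
Step 4: = 24

24


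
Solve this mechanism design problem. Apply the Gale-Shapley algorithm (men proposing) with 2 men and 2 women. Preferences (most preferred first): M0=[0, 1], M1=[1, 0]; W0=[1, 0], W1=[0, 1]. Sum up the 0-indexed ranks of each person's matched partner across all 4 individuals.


Step 1: Run Gale-Shapley (men propose, women hold best offer):
  M0 proposes to W0; she accepts
  M1 proposes to W1; she accepts
Step 2: Final matching: W0-M0, W1-M1
Step 3: 0-indexed ranks (man's rank of his match, then woman's): 0 + 1 + 0 + 1
Step 4: Total rank sum = 2

2


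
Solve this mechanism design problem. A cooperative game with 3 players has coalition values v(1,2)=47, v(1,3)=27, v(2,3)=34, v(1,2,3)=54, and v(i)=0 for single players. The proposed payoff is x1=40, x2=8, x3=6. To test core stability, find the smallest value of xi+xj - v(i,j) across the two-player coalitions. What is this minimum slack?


Step 1: Slack for coalition (1,2): x1+x2 - v12 = 48 - 47 = 1
Step 2: Slack for coalition (1,3): x1+x3 - v13 = 46 - 27 = 19
Step 3: Slack for coalition (2,3): x2+x3 - v23 = 14 - 34 = -20
Step 4: Minimum slack = min(1, 19, -20) = -20, attained by (2,3); coalition (2,3) can block (slack < 0), so the allocation is not in the core

-20


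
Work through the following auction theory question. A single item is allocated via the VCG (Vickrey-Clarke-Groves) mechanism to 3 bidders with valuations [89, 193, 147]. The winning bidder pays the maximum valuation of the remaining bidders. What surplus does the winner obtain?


Step 1: The winner is the agent with the highest value: agent 1 with value 193
Step 2: Values of other agents: [89, 147]
Step 3: VCG payment = max of others' values = 147
Step 4: Surplus = 193 - 147 = 46

46


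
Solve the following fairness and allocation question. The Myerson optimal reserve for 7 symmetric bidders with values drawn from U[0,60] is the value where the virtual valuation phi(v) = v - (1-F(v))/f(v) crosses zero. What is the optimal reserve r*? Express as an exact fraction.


Step 1: For U[0,60], F(v) = v/60 and f(v) = 1/60
Step 2: phi(v) = v - (1 - v/60)/(1/60) = v - (60 - v) = 2v - 60
Step 3: Set phi(r*) = 0: 2r* - 60 = 0
Step 4: r* = 60/2 = 30 (the number of bidders n = 7 does not enter)

30


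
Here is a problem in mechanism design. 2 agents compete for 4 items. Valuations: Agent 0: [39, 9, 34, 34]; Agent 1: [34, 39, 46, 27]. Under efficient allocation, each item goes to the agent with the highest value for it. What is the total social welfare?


Step 1: For each item, find the maximum value among all agents.
Step 2: Item 0 -> Agent 0 (value 39)
Step 3: Item 1 -> Agent 1 (value 39)
Step 4: Item 2 -> Agent 1 (value 46)
Step 5: Item 3 -> Agent 0 (value 34)
Step 6: Total welfare = 39 + 39 + 46 + 34 = 158

158


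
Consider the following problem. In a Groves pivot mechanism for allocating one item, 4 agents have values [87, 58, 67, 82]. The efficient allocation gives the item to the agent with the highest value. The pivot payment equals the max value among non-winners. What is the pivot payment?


Step 1: The efficient winner is agent 0 with value 87
Step 2: Other agents' values: [58, 67, 82]
Step 3: Pivot payment = max(others) = 82
Step 4: The winner pays 82

82


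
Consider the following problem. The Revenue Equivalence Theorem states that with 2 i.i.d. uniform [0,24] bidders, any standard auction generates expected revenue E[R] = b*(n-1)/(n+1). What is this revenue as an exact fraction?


Step 1: By Revenue Equivalence, expected revenue = b*(n-1)/(n+1)
Step 2: Substituting n = 2, b = 24
Step 3: Revenue = 24*(2-1)/(2+1) = 24*1/3
Step 4: Revenue = 24/3 = 8

8


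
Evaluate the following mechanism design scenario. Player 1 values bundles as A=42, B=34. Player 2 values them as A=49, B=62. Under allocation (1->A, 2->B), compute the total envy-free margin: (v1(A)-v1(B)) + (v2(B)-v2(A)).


Step 1: Player 1's margin = v1(A) - v1(B) = 42 - 34 = 8
Step 2: Player 2's margin = v2(B) - v2(A) = 62 - 49 = 13
Step 3: Total margin = 8 + 13 = 21

21


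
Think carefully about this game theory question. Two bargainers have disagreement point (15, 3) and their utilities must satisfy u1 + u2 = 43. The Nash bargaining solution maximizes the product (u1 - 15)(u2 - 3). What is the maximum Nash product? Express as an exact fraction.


Step 1: The Nash solution splits surplus symmetrically above the disagreement point
Step 2: u1 = (total + d1 - d2)/2 = (43 + 15 - 3)/2 = 55/2
Step 3: u2 = (total - d1 + d2)/2 = (43 - 15 + 3)/2 = 31/2
Step 4: Nash product = (55/2 - 15) * (31/2 - 3)
Step 5: = 25/2 * 25/2 = 625/4

625/4


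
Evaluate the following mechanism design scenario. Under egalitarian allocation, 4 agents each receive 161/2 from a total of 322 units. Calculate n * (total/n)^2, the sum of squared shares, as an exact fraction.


Step 1: Each agent's share = 322/4 = 161/2
Step 2: Square of each share = (161/2)^2 = 25921/4
Step 3: Sum of squares = 4 * 25921/4 = 25921

25921


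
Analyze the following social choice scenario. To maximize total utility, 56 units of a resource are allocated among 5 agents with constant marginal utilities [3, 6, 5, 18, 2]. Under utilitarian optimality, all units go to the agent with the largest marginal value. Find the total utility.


Step 1: The marginal utilities are [3, 6, 5, 18, 2]
Step 2: The highest marginal utility is 18
Step 3: All 56 units go to that agent
Step 4: Total utility = 18 * 56 = 1008

1008


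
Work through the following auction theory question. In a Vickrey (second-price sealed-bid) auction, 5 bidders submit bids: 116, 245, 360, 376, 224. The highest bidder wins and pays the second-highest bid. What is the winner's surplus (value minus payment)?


Step 1: Sort bids in descending order: 376, 360, 245, 224, 116
Step 2: The winning bid is the highest: 376
Step 3: The payment equals the second-highest bid: 360
Step 4: Surplus = winner's bid - payment = 376 - 360 = 16

16


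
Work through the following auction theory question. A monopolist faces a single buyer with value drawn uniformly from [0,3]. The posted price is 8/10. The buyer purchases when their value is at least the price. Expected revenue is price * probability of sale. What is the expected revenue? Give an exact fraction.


Step 1: Posted price r = 4/5, value support [0,3]
Step 2: P(v >= r) = (3 - 4/5)/3 = 11/15
Step 3: Expected revenue = r * P(v >= r) = 4/5 * 11/15
Step 4: Revenue = 44/75

44/75


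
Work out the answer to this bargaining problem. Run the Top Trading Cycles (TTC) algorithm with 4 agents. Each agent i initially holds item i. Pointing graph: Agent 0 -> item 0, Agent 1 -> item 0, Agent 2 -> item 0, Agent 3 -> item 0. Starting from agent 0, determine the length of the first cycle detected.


Step 1: Trace the pointer graph from agent 0: 0 -> 0
Step 2: A cycle is detected when we revisit agent 0
Step 3: The cycle is: 0 -> 0
Step 4: Cycle length = 1

1


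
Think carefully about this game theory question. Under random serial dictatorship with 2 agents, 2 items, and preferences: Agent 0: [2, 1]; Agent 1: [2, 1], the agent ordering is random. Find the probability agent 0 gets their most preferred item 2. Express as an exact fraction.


Step 1: Agent 0 wants item 2
Step 2: There are 2 possible orderings of agents
Step 3: In 1 orderings, agent 0 gets item 2
Step 4: Probability = 1/2

1/2


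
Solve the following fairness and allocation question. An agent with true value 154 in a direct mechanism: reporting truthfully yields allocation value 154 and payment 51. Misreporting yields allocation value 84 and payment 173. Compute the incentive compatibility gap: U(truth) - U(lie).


Step 1: U(truth) = value - payment = 154 - 51 = 103
Step 2: U(lie) = allocation - payment = 84 - 173 = -89
Step 3: IC gap = 103 - (-89) = 192

192


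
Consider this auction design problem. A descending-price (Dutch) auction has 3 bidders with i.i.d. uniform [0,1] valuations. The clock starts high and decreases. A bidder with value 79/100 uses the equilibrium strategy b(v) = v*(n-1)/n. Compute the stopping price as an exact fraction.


Step 1: Dutch auctions are strategically equivalent to first-price auctions
Step 2: The equilibrium bid is b(v) = v*(n-1)/n
Step 3: b = 79/100 * 2/3
Step 4: b = 79/150

79/150


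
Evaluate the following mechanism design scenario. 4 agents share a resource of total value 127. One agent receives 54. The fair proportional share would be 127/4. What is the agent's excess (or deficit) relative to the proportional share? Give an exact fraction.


Step 1: Proportional share = 127/4
Step 2: Agent's actual allocation = 54
Step 3: Excess = 54 - 127/4 = 89/4

89/4


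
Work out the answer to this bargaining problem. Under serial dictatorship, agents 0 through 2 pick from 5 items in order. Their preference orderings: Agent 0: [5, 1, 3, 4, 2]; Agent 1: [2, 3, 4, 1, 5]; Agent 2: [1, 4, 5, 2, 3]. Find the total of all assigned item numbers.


Step 1: Agent 0 picks item 5
Step 2: Agent 1 picks item 2
Step 3: Agent 2 picks item 1
Step 4: Sum = 5 + 2 + 1 = 8

8


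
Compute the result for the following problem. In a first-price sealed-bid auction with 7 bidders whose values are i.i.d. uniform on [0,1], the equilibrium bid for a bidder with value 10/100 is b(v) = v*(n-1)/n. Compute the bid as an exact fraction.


Step 1: The symmetric BNE bidding function is b(v) = v * (n-1) / n
Step 2: Substitute v = 1/10 and n = 7
Step 3: b = 1/10 * 6/7
Step 4: b = 3/35

3/35


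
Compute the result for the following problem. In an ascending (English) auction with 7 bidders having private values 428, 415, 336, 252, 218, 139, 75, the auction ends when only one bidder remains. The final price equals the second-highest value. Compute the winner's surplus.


Step 1: Identify the highest value: 428
Step 2: Identify the second-highest value: 415
Step 3: The final price = second-highest value = 415
Step 4: Surplus = 428 - 415 = 13

13


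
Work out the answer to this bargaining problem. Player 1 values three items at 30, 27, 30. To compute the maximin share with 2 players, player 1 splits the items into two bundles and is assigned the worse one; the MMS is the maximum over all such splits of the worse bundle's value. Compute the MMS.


Step 1: Item values = 30, 27, 30
Step 2: Enumerate all 2-bundle partitions and take the smaller bundle:
  Partition 1: {30} vs {27,30} -> bundles 30, 57; min = 30
  Partition 2: {27} vs {30,30} -> bundles 27, 60; min = 27
  Partition 3: {30} vs {30,27} -> bundles 30, 57; min = 30
Step 3: MMS = max(30, 27, 30) = 30

30


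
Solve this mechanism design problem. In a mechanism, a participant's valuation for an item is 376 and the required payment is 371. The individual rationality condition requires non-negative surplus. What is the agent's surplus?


Step 1: Surplus = value - payment = 376 - 371 = 5
Step 2: IR is satisfied (surplus >= 0)

5


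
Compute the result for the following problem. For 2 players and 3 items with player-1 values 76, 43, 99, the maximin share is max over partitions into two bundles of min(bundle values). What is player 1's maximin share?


Step 1: Item values = 76, 43, 99
Step 2: Enumerate all 2-bundle partitions and take the smaller bundle:
  Partition 1: {76} vs {43,99} -> bundles 76, 142; min = 76
  Partition 2: {43} vs {76,99} -> bundles 43, 175; min = 43
  Partition 3: {99} vs {76,43} -> bundles 99, 119; min = 99
Step 3: MMS = max(76, 43, 99) = 99

99


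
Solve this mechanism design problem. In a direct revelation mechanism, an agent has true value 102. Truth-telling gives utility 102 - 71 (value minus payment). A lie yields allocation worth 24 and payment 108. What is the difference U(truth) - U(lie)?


Step 1: U(truth) = value - payment = 102 - 71 = 31
Step 2: U(lie) = allocation - payment = 24 - 108 = -84
Step 3: IC gap = 31 - (-84) = 115

115


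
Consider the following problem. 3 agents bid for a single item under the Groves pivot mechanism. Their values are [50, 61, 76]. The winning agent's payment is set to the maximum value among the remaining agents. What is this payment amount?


Step 1: The efficient winner is agent 2 with value 76
Step 2: Other agents' values: [50, 61]
Step 3: Pivot payment = max(others) = 61
Step 4: The winner pays 61

61


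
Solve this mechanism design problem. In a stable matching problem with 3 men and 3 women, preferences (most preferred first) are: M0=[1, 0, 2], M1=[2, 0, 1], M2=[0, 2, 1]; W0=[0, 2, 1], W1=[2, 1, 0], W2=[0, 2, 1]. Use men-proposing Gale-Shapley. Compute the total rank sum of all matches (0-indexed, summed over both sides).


Step 1: Run Gale-Shapley (men propose, women hold best offer):
  M0 proposes to W1; she accepts
  M1 proposes to W2; she accepts
  M2 proposes to W0; she accepts
Step 2: Final matching: W0-M2, W1-M0, W2-M1
Step 3: 0-indexed ranks (man's rank of his match, then woman's): 0 + 1 + 0 + 2 + 0 + 2
Step 4: Total rank sum = 5

5


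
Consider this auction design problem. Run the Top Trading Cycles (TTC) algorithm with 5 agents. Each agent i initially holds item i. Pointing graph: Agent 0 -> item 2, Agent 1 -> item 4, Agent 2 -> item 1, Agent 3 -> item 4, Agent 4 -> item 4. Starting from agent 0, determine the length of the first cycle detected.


Step 1: Trace the pointer graph from agent 0: 0 -> 2 -> 1 -> 4 -> 4
Step 2: A cycle is detected when we revisit agent 4
Step 3: The cycle is: 4 -> 4
Step 4: Cycle length = 1

1


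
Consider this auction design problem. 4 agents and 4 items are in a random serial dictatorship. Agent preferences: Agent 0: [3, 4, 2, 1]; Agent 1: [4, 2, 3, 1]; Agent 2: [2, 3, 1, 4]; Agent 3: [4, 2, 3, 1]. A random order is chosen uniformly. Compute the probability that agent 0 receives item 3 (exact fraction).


Step 1: Agent 0 wants item 3
Step 2: There are 24 possible orderings of agents
Step 3: In 18 orderings, agent 0 gets item 3
Step 4: Probability = 18/24 = 3/4

3/4


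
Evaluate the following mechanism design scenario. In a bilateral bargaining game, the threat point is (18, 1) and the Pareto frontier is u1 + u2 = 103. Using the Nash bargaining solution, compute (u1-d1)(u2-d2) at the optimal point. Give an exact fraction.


Step 1: The Nash solution splits surplus symmetrically above the disagreement point
Step 2: u1 = (total + d1 - d2)/2 = (103 + 18 - 1)/2 = 60
Step 3: u2 = (total - d1 + d2)/2 = (103 - 18 + 1)/2 = 43
Step 4: Nash product = (60 - 18) * (43 - 1)
Step 5: = 42 * 42 = 1764

1764


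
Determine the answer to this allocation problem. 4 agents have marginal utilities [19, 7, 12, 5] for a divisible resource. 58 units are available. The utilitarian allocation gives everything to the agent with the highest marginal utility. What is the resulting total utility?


Step 1: The marginal utilities are [19, 7, 12, 5]
Step 2: The highest marginal utility is 19
Step 3: All 58 units go to that agent
Step 4: Total utility = 19 * 58 = 1102

1102


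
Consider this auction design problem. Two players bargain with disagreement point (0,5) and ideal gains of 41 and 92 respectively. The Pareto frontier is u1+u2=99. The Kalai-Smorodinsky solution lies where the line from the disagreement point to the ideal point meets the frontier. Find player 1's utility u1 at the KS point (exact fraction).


Step 1: At the KS point, (u1-d1)/r1 = (u2-d2)/r2 = t and u1+u2 = 99
Step 2: u1 = d1 + r1*t and u2 = d2 + r2*t, so (d1 + r1*t) + (d2 + r2*t) = 99
Step 3: t = (99 - 0 - 5)/(41 + 92) = 94/133
Step 4: u1 = d1 + r1*t = 0 + 41 * 94/133 = 3854/133
Step 5: (Check: u2 = d2 + r2*t = 9313/133; u1+u2 = 3854/133 + 9313/133 = 99, on the frontier.)

3854/133


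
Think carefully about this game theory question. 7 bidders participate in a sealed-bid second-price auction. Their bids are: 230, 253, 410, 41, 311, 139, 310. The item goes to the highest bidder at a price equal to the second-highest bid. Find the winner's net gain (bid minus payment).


Step 1: Sort bids in descending order: 410, 311, 310, 253, 230, 139, 41
Step 2: The winning bid is the highest: 410
Step 3: The payment equals the second-highest bid: 311
Step 4: Surplus = winner's bid - payment = 410 - 311 = 99

99


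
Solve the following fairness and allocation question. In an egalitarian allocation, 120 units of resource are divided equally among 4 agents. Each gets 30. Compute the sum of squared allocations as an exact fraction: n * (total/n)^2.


Step 1: Each agent's share = 120/4 = 30
Step 2: Square of each share = (30)^2 = 900
Step 3: Sum of squares = 4 * 900 = 3600

3600


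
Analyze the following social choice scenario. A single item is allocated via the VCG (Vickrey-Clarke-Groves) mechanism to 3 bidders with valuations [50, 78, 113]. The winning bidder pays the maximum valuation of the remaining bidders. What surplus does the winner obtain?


Step 1: The winner is the agent with the highest value: agent 2 with value 113
Step 2: Values of other agents: [50, 78]
Step 3: VCG payment = max of others' values = 78
Step 4: Surplus = 113 - 78 = 35

35


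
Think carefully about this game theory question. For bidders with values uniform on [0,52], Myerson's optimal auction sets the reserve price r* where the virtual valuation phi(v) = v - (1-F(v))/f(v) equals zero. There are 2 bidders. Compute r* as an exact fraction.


Step 1: For U[0,52], F(v) = v/52 and f(v) = 1/52
Step 2: phi(v) = v - (1 - v/52)/(1/52) = v - (52 - v) = 2v - 52
Step 3: Set phi(r*) = 0: 2r* - 52 = 0
Step 4: r* = 52/2 = 26 (the number of bidders n = 2 does not enter)

26


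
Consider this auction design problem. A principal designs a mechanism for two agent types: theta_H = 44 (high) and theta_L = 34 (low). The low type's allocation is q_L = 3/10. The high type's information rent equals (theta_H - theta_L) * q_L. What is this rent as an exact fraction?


Step 1: theta_H - theta_L = 44 - 34 = 10
Step 2: Information rent = (theta_H - theta_L) * q_L
Step 3: = 10 * 3/10
Step 4: = 3

3


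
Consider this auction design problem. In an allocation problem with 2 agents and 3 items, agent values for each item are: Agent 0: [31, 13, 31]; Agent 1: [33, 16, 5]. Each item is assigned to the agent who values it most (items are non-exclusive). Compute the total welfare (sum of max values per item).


Step 1: For each item, find the maximum value among all agents.
Step 2: Item 0 -> Agent 1 (value 33)
Step 3: Item 1 -> Agent 1 (value 16)
Step 4: Item 2 -> Agent 0 (value 31)
Step 5: Total welfare = 33 + 16 + 31 = 80

80


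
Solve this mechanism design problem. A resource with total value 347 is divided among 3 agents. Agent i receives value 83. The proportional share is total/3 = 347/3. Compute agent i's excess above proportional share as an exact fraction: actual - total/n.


Step 1: Proportional share = 347/3
Step 2: Agent's actual allocation = 83
Step 3: Excess = 83 - 347/3 = -98/3

-98/3


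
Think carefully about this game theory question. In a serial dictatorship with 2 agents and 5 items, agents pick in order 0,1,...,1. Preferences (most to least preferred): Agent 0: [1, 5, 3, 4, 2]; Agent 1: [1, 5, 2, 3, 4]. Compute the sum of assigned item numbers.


Step 1: Agent 0 picks item 1
Step 2: Agent 1 picks item 5
Step 3: Sum = 1 + 5 = 6

6


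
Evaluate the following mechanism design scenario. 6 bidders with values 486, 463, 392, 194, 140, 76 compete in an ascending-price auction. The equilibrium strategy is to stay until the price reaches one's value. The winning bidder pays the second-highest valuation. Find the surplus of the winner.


Step 1: Identify the highest value: 486
Step 2: Identify the second-highest value: 463
Step 3: The final price = second-highest value = 463
Step 4: Surplus = 486 - 463 = 23

23


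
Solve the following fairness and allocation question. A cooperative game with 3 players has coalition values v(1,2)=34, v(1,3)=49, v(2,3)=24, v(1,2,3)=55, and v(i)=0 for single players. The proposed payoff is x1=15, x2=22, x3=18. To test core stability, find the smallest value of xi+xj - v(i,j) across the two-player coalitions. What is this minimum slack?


Step 1: Slack for coalition (1,2): x1+x2 - v12 = 37 - 34 = 3
Step 2: Slack for coalition (1,3): x1+x3 - v13 = 33 - 49 = -16
Step 3: Slack for coalition (2,3): x2+x3 - v23 = 40 - 24 = 16
Step 4: Minimum slack = min(3, -16, 16) = -16, attained by (1,3); coalition (1,3) can block (slack < 0), so the allocation is not in the core

-16


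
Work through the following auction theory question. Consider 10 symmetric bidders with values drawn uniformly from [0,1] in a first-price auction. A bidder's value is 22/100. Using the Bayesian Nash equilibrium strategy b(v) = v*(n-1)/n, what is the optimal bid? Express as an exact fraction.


Step 1: The symmetric BNE bidding function is b(v) = v * (n-1) / n
Step 2: Substitute v = 11/50 and n = 10
Step 3: b = 11/50 * 9/10
Step 4: b = 99/500

99/500


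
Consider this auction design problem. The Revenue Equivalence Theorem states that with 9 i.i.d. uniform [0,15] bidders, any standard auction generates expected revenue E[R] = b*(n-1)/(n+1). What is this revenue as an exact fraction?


Step 1: By Revenue Equivalence, expected revenue = b*(n-1)/(n+1)
Step 2: Substituting n = 9, b = 15
Step 3: Revenue = 15*(9-1)/(9+1) = 15*8/10
Step 4: Revenue = 120/10 = 12

12


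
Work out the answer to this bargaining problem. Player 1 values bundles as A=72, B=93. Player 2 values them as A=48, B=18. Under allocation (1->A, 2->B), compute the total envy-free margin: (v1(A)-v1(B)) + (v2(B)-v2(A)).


Step 1: Player 1's margin = v1(A) - v1(B) = 72 - 93 = -21
Step 2: Player 2's margin = v2(B) - v2(A) = 18 - 48 = -30
Step 3: Total margin = -21 + -30 = -51

-51


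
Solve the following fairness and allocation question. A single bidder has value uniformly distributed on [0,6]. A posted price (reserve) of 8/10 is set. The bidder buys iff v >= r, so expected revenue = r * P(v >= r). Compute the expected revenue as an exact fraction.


Step 1: Posted price r = 4/5, value support [0,6]
Step 2: P(v >= r) = (6 - 4/5)/6 = 13/15
Step 3: Expected revenue = r * P(v >= r) = 4/5 * 13/15
Step 4: Revenue = 52/75

52/75


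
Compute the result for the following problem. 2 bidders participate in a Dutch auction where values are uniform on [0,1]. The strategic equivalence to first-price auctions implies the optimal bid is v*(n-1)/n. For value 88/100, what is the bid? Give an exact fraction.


Step 1: Dutch auctions are strategically equivalent to first-price auctions
Step 2: The equilibrium bid is b(v) = v*(n-1)/n
Step 3: b = 22/25 * 1/2
Step 4: b = 11/25

11/25


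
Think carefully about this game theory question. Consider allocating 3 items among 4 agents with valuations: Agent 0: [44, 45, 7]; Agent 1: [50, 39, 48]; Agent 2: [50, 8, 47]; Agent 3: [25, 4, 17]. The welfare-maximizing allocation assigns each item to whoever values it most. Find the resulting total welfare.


Step 1: For each item, find the maximum value among all agents.
Step 2: Item 0 -> Agent 1 (value 50)
Step 3: Item 1 -> Agent 0 (value 45)
Step 4: Item 2 -> Agent 1 (value 48)
Step 5: Total welfare = 50 + 45 + 48 = 143

143


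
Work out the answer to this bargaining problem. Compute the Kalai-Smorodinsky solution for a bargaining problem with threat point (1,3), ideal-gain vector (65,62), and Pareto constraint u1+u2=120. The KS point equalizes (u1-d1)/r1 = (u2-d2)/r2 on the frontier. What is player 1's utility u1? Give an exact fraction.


Step 1: At the KS point, (u1-d1)/r1 = (u2-d2)/r2 = t and u1+u2 = 120
Step 2: u1 = d1 + r1*t and u2 = d2 + r2*t, so (d1 + r1*t) + (d2 + r2*t) = 120
Step 3: t = (120 - 1 - 3)/(65 + 62) = 116/127
Step 4: u1 = d1 + r1*t = 1 + 65 * 116/127 = 7667/127
Step 5: (Check: u2 = d2 + r2*t = 7573/127; u1+u2 = 7667/127 + 7573/127 = 120, on the frontier.)

7667/127


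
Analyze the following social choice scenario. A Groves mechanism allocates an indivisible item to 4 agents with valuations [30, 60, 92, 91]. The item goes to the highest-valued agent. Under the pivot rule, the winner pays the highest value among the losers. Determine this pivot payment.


Step 1: The efficient winner is agent 2 with value 92
Step 2: Other agents' values: [30, 60, 91]
Step 3: Pivot payment = max(others) = 91
Step 4: The winner pays 91

91


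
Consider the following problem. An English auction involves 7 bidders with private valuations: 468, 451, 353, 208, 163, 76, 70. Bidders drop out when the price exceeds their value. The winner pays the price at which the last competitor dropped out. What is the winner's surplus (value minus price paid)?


Step 1: Identify the highest value: 468
Step 2: Identify the second-highest value: 451
Step 3: The final price = second-highest value = 451
Step 4: Surplus = 468 - 451 = 17

17


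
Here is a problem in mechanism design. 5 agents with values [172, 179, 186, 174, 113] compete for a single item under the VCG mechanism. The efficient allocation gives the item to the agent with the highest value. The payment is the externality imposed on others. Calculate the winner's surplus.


Step 1: The winner is the agent with the highest value: agent 2 with value 186
Step 2: Values of other agents: [172, 179, 174, 113]
Step 3: VCG payment = max of others' values = 179
Step 4: Surplus = 186 - 179 = 7

7


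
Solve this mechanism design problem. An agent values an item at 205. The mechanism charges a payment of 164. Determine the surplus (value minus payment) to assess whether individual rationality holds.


Step 1: Surplus = value - payment = 205 - 164 = 41
Step 2: IR is satisfied (surplus >= 0)

41


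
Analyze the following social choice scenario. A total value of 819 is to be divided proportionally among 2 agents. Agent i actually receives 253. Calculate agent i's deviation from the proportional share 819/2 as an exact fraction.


Step 1: Proportional share = 819/2
Step 2: Agent's actual allocation = 253
Step 3: Excess = 253 - 819/2 = -313/2

-313/2


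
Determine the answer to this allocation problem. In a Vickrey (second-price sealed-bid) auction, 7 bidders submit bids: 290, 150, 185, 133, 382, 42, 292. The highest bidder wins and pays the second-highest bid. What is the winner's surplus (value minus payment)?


Step 1: Sort bids in descending order: 382, 292, 290, 185, 150, 133, 42
Step 2: The winning bid is the highest: 382
Step 3: The payment equals the second-highest bid: 292
Step 4: Surplus = winner's bid - payment = 382 - 292 = 90

90


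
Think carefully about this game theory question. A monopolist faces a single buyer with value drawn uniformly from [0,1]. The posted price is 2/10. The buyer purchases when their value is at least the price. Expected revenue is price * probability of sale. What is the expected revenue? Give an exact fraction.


Step 1: Posted price r = 1/5, value support [0,1]
Step 2: P(v >= r) = (1 - 1/5)/1 = 4/5
Step 3: Expected revenue = r * P(v >= r) = 1/5 * 4/5
Step 4: Revenue = 4/25

4/25


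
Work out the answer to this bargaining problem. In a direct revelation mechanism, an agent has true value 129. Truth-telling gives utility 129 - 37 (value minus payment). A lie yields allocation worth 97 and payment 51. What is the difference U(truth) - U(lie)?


Step 1: U(truth) = value - payment = 129 - 37 = 92
Step 2: U(lie) = allocation - payment = 97 - 51 = 46
Step 3: IC gap = 92 - 46 = 46

46


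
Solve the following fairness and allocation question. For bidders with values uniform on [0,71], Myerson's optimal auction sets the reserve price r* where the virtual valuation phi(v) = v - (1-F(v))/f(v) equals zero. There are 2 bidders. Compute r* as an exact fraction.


Step 1: For U[0,71], F(v) = v/71 and f(v) = 1/71
Step 2: phi(v) = v - (1 - v/71)/(1/71) = v - (71 - v) = 2v - 71
Step 3: Set phi(r*) = 0: 2r* - 71 = 0
Step 4: r* = 71/2 (the number of bidders n = 2 does not enter)

71/2


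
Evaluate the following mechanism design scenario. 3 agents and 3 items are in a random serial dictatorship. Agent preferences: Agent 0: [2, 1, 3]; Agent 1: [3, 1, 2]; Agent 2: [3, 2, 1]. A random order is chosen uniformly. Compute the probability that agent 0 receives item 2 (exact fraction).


Step 1: Agent 0 wants item 2
Step 2: There are 6 possible orderings of agents
Step 3: In 5 orderings, agent 0 gets item 2
Step 4: Probability = 5/6

5/6


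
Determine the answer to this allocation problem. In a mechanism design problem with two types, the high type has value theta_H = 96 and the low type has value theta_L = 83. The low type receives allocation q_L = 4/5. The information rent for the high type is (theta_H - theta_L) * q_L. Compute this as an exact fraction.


Step 1: theta_H - theta_L = 96 - 83 = 13
Step 2: Information rent = (theta_H - theta_L) * q_L
Step 3: = 13 * 4/5
Step 4: = 52/5

52/5


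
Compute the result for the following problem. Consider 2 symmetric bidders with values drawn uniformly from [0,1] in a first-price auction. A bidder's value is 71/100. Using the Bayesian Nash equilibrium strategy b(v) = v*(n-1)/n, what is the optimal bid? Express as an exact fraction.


Step 1: The symmetric BNE bidding function is b(v) = v * (n-1) / n
Step 2: Substitute v = 71/100 and n = 2
Step 3: b = 71/100 * 1/2
Step 4: b = 71/200

71/200


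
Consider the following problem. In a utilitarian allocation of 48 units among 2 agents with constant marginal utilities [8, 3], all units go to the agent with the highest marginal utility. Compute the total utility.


Step 1: The marginal utilities are [8, 3]
Step 2: The highest marginal utility is 8
Step 3: All 48 units go to that agent
Step 4: Total utility = 8 * 48 = 384

384


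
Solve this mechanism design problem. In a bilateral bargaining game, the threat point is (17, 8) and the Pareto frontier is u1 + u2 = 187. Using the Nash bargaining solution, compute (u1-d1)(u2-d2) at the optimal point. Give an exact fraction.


Step 1: The Nash solution splits surplus symmetrically above the disagreement point
Step 2: u1 = (total + d1 - d2)/2 = (187 + 17 - 8)/2 = 98
Step 3: u2 = (total - d1 + d2)/2 = (187 - 17 + 8)/2 = 89
Step 4: Nash product = (98 - 17) * (89 - 8)
Step 5: = 81 * 81 = 6561

6561


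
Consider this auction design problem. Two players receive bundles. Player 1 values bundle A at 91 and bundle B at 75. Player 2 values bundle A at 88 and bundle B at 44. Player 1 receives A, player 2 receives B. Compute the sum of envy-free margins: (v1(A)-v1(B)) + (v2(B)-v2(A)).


Step 1: Player 1's margin = v1(A) - v1(B) = 91 - 75 = 16
Step 2: Player 2's margin = v2(B) - v2(A) = 44 - 88 = -44
Step 3: Total margin = 16 + -44 = -28

-28


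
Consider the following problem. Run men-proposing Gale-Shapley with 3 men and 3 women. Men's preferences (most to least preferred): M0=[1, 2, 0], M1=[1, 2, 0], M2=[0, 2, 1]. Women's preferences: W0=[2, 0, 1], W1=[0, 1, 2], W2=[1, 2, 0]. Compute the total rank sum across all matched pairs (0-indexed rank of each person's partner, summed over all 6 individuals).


Step 1: Run Gale-Shapley (men propose, women hold best offer):
  M0 proposes to W1; she accepts
  M1 proposes to W1; rejected
  M1 proposes to W2; she accepts
  M2 proposes to W0; she accepts
Step 2: Final matching: W0-M2, W1-M0, W2-M1
Step 3: 0-indexed ranks (man's rank of his match, then woman's): 0 + 0 + 0 + 0 + 1 + 0
Step 4: Total rank sum = 1

1


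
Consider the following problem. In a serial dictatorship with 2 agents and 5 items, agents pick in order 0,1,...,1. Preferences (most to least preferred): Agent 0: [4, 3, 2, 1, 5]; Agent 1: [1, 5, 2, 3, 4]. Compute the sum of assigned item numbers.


Step 1: Agent 0 picks item 4
Step 2: Agent 1 picks item 1
Step 3: Sum = 4 + 1 = 5

5


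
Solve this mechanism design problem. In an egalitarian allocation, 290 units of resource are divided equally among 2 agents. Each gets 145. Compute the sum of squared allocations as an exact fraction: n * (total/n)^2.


Step 1: Each agent's share = 290/2 = 145
Step 2: Square of each share = (145)^2 = 21025
Step 3: Sum of squares = 2 * 21025 = 42050

42050


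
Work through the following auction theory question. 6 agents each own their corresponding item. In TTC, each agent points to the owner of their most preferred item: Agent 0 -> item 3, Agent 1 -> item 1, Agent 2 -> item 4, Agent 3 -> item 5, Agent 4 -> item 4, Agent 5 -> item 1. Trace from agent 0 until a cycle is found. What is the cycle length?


Step 1: Trace the pointer graph from agent 0: 0 -> 3 -> 5 -> 1 -> 1
Step 2: A cycle is detected when we revisit agent 1
Step 3: The cycle is: 1 -> 1
Step 4: Cycle length = 1

1


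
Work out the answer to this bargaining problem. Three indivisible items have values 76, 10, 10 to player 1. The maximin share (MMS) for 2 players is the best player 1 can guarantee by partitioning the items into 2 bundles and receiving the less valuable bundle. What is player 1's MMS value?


Step 1: Item values = 76, 10, 10
Step 2: Enumerate all 2-bundle partitions and take the smaller bundle:
  Partition 1: {76} vs {10,10} -> bundles 76, 20; min = 20
  Partition 2: {10} vs {76,10} -> bundles 10, 86; min = 10
  Partition 3: {10} vs {76,10} -> bundles 10, 86; min = 10
Step 3: MMS = max(20, 10, 10) = 20

20


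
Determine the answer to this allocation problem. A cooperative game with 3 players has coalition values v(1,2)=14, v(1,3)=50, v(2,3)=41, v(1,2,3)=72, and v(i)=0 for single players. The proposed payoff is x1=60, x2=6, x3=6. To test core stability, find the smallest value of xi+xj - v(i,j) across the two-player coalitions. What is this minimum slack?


Step 1: Slack for coalition (1,2): x1+x2 - v12 = 66 - 14 = 52
Step 2: Slack for coalition (1,3): x1+x3 - v13 = 66 - 50 = 16
Step 3: Slack for coalition (2,3): x2+x3 - v23 = 12 - 41 = -29
Step 4: Minimum slack = min(52, 16, -29) = -29, attained by (2,3); coalition (2,3) can block (slack < 0), so the allocation is not in the core

-29


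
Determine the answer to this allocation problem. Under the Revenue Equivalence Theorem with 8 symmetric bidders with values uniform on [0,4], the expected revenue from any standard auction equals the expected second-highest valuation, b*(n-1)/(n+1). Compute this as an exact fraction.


Step 1: By Revenue Equivalence, expected revenue = b*(n-1)/(n+1)
Step 2: Substituting n = 8, b = 4
Step 3: Revenue = 4*(8-1)/(8+1) = 4*7/9
Step 4: Revenue = 28/9

28/9


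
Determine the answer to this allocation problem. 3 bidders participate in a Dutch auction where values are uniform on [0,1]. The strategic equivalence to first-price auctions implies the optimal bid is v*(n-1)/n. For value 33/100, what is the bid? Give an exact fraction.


Step 1: Dutch auctions are strategically equivalent to first-price auctions
Step 2: The equilibrium bid is b(v) = v*(n-1)/n
Step 3: b = 33/100 * 2/3
Step 4: b = 11/50

11/50


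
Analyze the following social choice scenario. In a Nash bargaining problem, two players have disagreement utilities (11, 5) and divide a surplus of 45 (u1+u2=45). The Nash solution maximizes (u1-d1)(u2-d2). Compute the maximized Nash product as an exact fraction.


Step 1: The Nash solution splits surplus symmetrically above the disagreement point
Step 2: u1 = (total + d1 - d2)/2 = (45 + 11 - 5)/2 = 51/2
Step 3: u2 = (total - d1 + d2)/2 = (45 - 11 + 5)/2 = 39/2
Step 4: Nash product = (51/2 - 11) * (39/2 - 5)
Step 5: = 29/2 * 29/2 = 841/4

841/4


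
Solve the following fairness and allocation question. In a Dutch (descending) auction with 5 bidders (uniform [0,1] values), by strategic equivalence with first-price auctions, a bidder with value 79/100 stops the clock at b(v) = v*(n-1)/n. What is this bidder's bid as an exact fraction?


Step 1: Dutch auctions are strategically equivalent to first-price auctions
Step 2: The equilibrium bid is b(v) = v*(n-1)/n
Step 3: b = 79/100 * 4/5
Step 4: b = 79/125

79/125


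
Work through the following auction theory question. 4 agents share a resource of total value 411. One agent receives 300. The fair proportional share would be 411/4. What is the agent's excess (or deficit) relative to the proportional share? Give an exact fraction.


Step 1: Proportional share = 411/4
Step 2: Agent's actual allocation = 300
Step 3: Excess = 300 - 411/4 = 789/4

789/4


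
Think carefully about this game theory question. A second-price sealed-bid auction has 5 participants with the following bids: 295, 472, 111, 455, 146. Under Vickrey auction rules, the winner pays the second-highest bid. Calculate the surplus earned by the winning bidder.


Step 1: Sort bids in descending order: 472, 455, 295, 146, 111
Step 2: The winning bid is the highest: 472
Step 3: The payment equals the second-highest bid: 455
Step 4: Surplus = winner's bid - payment = 472 - 455 = 17

17


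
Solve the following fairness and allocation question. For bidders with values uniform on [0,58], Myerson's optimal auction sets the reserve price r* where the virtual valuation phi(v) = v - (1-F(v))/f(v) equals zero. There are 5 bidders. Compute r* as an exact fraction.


Step 1: For U[0,58], F(v) = v/58 and f(v) = 1/58
Step 2: phi(v) = v - (1 - v/58)/(1/58) = v - (58 - v) = 2v - 58
Step 3: Set phi(r*) = 0: 2r* - 58 = 0
Step 4: r* = 58/2 = 29 (the number of bidders n = 5 does not enter)

29


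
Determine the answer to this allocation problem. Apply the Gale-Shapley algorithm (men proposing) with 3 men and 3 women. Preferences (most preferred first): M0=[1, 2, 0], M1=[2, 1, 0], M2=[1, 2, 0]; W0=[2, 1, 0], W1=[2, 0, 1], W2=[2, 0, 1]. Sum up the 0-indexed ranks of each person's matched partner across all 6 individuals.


Step 1: Run Gale-Shapley (men propose, women hold best offer):
  M0 proposes to W1; she accepts
  M1 proposes to W2; she accepts
  M2 proposes to W1; she switches from M0
  M0 proposes to W2; she switches from M1
  M1 proposes to W1; rejected
  M1 proposes to W0; she accepts
Step 2: Final matching: W0-M1, W1-M2, W2-M0
Step 3: 0-indexed ranks (man's rank of his match, then woman's): 2 + 1 + 0 + 0 + 1 + 1
Step 4: Total rank sum = 5

5


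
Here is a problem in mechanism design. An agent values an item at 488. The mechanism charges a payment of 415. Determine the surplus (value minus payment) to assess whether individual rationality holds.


Step 1: Surplus = value - payment = 488 - 415 = 73
Step 2: IR is satisfied (surplus >= 0)

73


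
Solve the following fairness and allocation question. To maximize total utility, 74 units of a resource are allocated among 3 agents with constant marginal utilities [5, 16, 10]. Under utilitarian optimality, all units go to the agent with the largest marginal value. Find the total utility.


Step 1: The marginal utilities are [5, 16, 10]
Step 2: The highest marginal utility is 16
Step 3: All 74 units go to that agent
Step 4: Total utility = 16 * 74 = 1184

1184
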